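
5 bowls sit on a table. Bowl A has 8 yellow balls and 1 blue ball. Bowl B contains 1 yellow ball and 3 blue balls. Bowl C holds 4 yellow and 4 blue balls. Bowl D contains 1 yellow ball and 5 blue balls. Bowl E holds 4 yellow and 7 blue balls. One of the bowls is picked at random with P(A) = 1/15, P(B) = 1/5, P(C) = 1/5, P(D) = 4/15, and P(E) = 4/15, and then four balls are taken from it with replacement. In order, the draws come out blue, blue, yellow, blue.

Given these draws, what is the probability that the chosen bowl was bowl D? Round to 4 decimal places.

The likelihood of the observed sequence under each hypothesis: P(data | bowl A) = (1/9)(1/9)(8/9)(1/9) = 0.0012193; P(data | bowl B) = (3/4)(3/4)(1/4)(3/4) = 0.10547; P(data | bowl C) = (4/8)(4/8)(4/8)(4/8) = 0.0625; P(data | bowl D) = (5/6)(5/6)(1/6)(5/6) = 0.096451; P(data | bowl E) = (7/11)(7/11)(4/11)(7/11) = 0.093709.
The prior-weighted likelihoods are 1/15 · 0.0012193 = 8.1288e-05, 1/5 · 0.10547 = 0.021094, 1/5 · 0.0625 = 0.0125, 4/15 · 0.096451 = 0.02572, 4/15 · 0.093709 = 0.024989; summing to 0.084384.
Therefore the posterior P(bowl D | data) = (0.02572) / (0.084384) = 0.3048.

0.3048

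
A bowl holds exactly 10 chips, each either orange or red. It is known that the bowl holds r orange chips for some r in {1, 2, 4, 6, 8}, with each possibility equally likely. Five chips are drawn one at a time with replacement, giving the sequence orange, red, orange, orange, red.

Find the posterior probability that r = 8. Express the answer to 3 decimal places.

0.244

For each hypothesis, P(data | H) works out to: P(data | r = 1) = (1/10)(9/10)(1/10)(1/10)(9/10) = 0.00081; P(data | r = 2) = (2/10)(8/10)(2/10)(2/10)(8/10) = 0.00512; P(data | r = 4) = (4/10)(6/10)(4/10)(4/10)(6/10) = 0.02304; P(data | r = 6) = (6/10)(4/10)(6/10)(6/10)(4/10) = 0.03456; P(data | r = 8) = (8/10)(2/10)(8/10)(8/10)(2/10) = 0.02048.
The prior-weighted likelihoods are 1/5 · 0.00081 = 0.000162, 1/5 · 0.00512 = 0.001024, 1/5 · 0.02304 = 0.004608, 1/5 · 0.03456 = 0.006912, 1/5 · 0.02048 = 0.004096; summing to 0.016802.
Hence P(r = 8 | data) = (0.004096) / (0.016802) = 0.24378.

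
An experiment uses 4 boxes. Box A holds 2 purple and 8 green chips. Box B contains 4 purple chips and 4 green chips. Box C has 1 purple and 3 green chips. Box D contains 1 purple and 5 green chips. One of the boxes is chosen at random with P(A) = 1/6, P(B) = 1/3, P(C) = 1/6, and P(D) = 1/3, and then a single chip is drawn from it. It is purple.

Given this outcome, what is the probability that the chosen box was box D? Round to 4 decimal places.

0.1869

Under each hypothesis, the probability of this draw is: P(data | box A) = (2/10) = 1/5; P(data | box B) = (4/8) = 1/2; P(data | box C) = (1/4) = 1/4; P(data | box D) = (1/6) = 1/6.
Weighting by the prior gives 1/6 · 1/5 = 1/30, 1/3 · 1/2 = 1/6, 1/6 · 1/4 = 1/24, 1/3 · 1/6 = 1/18; these sum to 107/360.
So P(box D | data) = (1/18) / (107/360) = 20/107.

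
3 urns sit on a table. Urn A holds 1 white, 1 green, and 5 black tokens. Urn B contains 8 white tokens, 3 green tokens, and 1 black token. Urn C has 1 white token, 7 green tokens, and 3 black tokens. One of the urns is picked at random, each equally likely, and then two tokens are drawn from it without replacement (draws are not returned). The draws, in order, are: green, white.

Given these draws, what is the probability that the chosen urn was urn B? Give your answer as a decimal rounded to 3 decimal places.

0.675

Under each hypothesis, the probability of the observed sequence is: P(data | urn A) = (1/7)(1/6) = 0.02381; P(data | urn B) = (3/12)(8/11) = 0.18182; P(data | urn C) = (7/11)(1/10) = 0.063636.
The prior-weighted likelihoods are 1/3 · 0.02381 = 0.0079365, 1/3 · 0.18182 = 0.060606, 1/3 · 0.063636 = 0.021212; these sum to 0.089755.
Hence P(urn B | data) = (0.060606) / (0.089755) = 0.67524.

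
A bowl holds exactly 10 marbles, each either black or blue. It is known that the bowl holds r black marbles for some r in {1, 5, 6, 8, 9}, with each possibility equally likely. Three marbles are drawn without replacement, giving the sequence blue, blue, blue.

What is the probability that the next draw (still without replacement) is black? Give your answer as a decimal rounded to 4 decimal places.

0.2303

The likelihood of the observed sequence under each hypothesis: P(data | r = 1) = (9/10)(8/9)(7/8) = 7/10; P(data | r = 5) = (5/10)(4/9)(3/8) = 1/12; P(data | r = 6) = (4/10)(3/9)(2/8) = 1/30; P(data | r = 8) = (2/10)(1/9)(0/8) = 0; P(data | r = 9) = (1/10)(0/9) = 0.
The prior-weighted likelihoods are 1/5 · 7/10 = 7/50, 1/5 · 1/12 = 1/60, 1/5 · 1/30 = 1/150, 1/5 · 0 = 0, 1/5 · 0 = 0; summing to 49/300.
The posterior is then P(r = 1 | data) = 6/7, P(r = 5 | data) = 5/49, P(r = 6 | data) = 2/49, P(r = 8 | data) = 0, P(r = 9 | data) = 0.
So P(black next | data) = Σ P(black next | H) P(H | data) = (1/7)(6/7) + (5/7)(5/49) + (6/7)(2/49) = 79/343.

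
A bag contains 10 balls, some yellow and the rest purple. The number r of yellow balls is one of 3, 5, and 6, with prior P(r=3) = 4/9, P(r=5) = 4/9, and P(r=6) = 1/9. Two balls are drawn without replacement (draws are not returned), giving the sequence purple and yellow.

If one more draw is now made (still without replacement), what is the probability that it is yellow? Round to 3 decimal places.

0.413

Compute the likelihood of the observed sequence for each case: P(data | r = 3) = (7/10)(3/9) = 7/30; P(data | r = 5) = (5/10)(5/9) = 5/18; P(data | r = 6) = (4/10)(6/9) = 4/15.
The prior-weighted likelihoods are 4/9 · 7/30 = 14/135, 4/9 · 5/18 = 10/81, 1/9 · 4/15 = 4/135; with total 104/405.
Normalising, the posterior is P(r = 3 | data) = 21/52, P(r = 5 | data) = 25/52, P(r = 6 | data) = 3/26.
Averaging over the posterior, P(yellow next | data) = (1/4)(21/52) + (1/2)(25/52) + (5/8)(3/26) = 43/104.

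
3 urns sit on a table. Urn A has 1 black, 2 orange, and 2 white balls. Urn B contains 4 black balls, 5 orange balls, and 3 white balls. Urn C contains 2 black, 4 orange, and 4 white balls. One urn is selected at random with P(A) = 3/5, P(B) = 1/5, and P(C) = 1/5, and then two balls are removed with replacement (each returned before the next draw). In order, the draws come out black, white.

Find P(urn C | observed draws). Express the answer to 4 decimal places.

Compute the likelihood of the observed sequence for each case: P(data | urn A) = (1/5)(2/5) = 0.08; P(data | urn B) = (4/12)(3/12) = 0.083333; P(data | urn C) = (2/10)(4/10) = 0.08.
Multiplying each by its prior: 3/5 · 0.08 = 0.048, 1/5 · 0.083333 = 0.016667, 1/5 · 0.08 = 0.016; these sum to 0.080667.
So P(urn C | data) = (0.016) / (0.080667) = 0.19835.

0.1983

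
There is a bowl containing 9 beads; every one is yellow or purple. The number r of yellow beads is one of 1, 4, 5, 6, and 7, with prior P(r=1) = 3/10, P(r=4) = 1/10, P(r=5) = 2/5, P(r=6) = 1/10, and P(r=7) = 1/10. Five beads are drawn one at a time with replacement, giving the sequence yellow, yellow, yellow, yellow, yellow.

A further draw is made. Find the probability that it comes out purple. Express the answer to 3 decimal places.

0.327

Compute the likelihood of the observed sequence for each case: P(data | r = 1) = (1/9)(1/9)(1/9)(1/9)(1/9) = 1.6935e-05; P(data | r = 4) = (4/9)(4/9)(4/9)(4/9)(4/9) = 0.017342; P(data | r = 5) = (5/9)(5/9)(5/9)(5/9)(5/9) = 0.052922; P(data | r = 6) = (6/9)(6/9)(6/9)(6/9)(6/9) = 0.13169; P(data | r = 7) = (7/9)(7/9)(7/9)(7/9)(7/9) = 0.28463.
The prior-weighted likelihoods are 3/10 · 1.6935e-05 = 5.0805e-06, 1/10 · 0.017342 = 0.0017342, 2/5 · 0.052922 = 0.021169, 1/10 · 0.13169 = 0.013169, 1/10 · 0.28463 = 0.028463; with total 0.06454.
Dividing through by the total gives posterior P(r = 1 | data) = 7.8719e-05, P(r = 4 | data) = 0.02687, P(r = 5 | data) = 0.328, P(r = 6 | data) = 0.20404, P(r = 7 | data) = 0.44101.
So P(purple next | data) = Σ P(purple next | H) P(H | data) = (8/9)(7.8719e-05) + (5/9)(0.02687) + (4/9)(0.328) + (1/3)(0.20404) + (2/9)(0.44101) = 0.32679.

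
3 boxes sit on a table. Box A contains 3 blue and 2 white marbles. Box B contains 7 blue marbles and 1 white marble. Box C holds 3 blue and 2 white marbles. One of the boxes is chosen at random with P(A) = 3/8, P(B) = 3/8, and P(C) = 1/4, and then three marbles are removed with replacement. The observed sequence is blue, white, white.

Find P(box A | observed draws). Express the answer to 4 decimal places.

0.5528

Under each hypothesis, the probability of the observed sequence is: P(data | box A) = (3/5)(2/5)(2/5) = 0.096; P(data | box B) = (7/8)(1/8)(1/8) = 0.013672; P(data | box C) = (3/5)(2/5)(2/5) = 0.096.
Weighting by the prior gives 3/8 · 0.096 = 0.036, 3/8 · 0.013672 = 0.005127, 1/4 · 0.096 = 0.024; these sum to 0.065127.
Therefore the posterior P(box A | data) = (0.036) / (0.065127) = 0.55277.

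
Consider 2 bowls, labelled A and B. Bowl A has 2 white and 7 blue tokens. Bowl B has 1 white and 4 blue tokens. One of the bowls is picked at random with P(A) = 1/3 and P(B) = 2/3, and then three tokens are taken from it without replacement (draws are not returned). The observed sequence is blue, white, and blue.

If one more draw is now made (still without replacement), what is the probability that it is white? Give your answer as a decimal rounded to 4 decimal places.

0.0490

For each hypothesis, P(data | H) works out to: P(data | bowl A) = (7/9)(2/8)(6/7) = 1/6; P(data | bowl B) = (4/5)(1/4)(3/3) = 1/5.
Multiplying each by its prior: 1/3 · 1/6 = 1/18, 2/3 · 1/5 = 2/15; with total 17/90.
Normalising, the posterior is P(bowl A | data) = 5/17, P(bowl B | data) = 12/17.
So P(white next | data) = Σ P(white next | H) P(H | data) = (1/6)(5/17) + (0)(12/17) = 5/102.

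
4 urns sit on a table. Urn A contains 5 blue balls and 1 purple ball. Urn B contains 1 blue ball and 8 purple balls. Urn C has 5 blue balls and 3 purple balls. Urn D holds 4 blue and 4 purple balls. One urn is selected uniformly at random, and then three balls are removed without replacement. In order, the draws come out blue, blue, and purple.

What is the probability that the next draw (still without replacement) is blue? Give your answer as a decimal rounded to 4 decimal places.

For each hypothesis, P(data | H) works out to: P(data | urn A) = (5/6)(4/5)(1/4) = 1/6; P(data | urn B) = (1/9)(0/8) = 0; P(data | urn C) = (5/8)(4/7)(3/6) = 5/28; P(data | urn D) = (4/8)(3/7)(4/6) = 1/7.
Weighting by the prior gives 1/4 · 1/6 = 1/24, 1/4 · 0 = 0, 1/4 · 5/28 = 5/112, 1/4 · 1/7 = 1/28; with total 41/336.
Normalising, the posterior is P(urn A | data) = 14/41, P(urn B | data) = 0, P(urn C | data) = 15/41, P(urn D | data) = 12/41.
The predictive probability is P(blue next | data) = (1)(14/41) + (3/5)(15/41) + (2/5)(12/41) = 139/205.

0.6780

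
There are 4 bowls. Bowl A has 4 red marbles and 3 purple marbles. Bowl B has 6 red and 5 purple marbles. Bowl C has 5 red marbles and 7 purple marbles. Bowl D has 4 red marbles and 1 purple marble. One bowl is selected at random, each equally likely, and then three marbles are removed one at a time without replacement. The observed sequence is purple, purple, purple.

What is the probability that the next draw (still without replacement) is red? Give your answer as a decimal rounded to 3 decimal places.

Compute the likelihood of the observed sequence for each case: P(data | bowl A) = (3/7)(2/6)(1/5) = 0.028571; P(data | bowl B) = (5/11)(4/10)(3/9) = 0.060606; P(data | bowl C) = (7/12)(6/11)(5/10) = 0.15909; P(data | bowl D) = (1/5)(0/4) = 0.
Weighting by the prior gives 1/4 · 0.028571 = 0.0071429, 1/4 · 0.060606 = 0.015152, 1/4 · 0.15909 = 0.039773, 1/4 · 0 = 0; summing to 0.062067.
Dividing through by the total gives posterior P(bowl A | data) = 0.11508, P(bowl B | data) = 0.24412, P(bowl C | data) = 0.6408, P(bowl D | data) = 0.
So P(red next | data) = Σ P(red next | H) P(H | data) = (1)(0.11508) + (3/4)(0.24412) + (5/9)(0.6408) = 0.65417.

0.654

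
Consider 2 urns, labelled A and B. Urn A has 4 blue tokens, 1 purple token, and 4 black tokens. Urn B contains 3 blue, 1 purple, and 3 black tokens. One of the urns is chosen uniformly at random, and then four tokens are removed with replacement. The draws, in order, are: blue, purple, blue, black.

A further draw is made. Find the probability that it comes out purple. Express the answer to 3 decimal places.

Under each hypothesis, the probability of the observed sequence is: P(data | urn A) = (4/9)(1/9)(4/9)(4/9) = 0.0097546; P(data | urn B) = (3/7)(1/7)(3/7)(3/7) = 0.011245.
Weighting by the prior gives 1/2 · 0.0097546 = 0.0048773, 1/2 · 0.011245 = 0.0056227; these sum to 0.0105.
The posterior is then P(urn A | data) = 0.46451, P(urn B | data) = 0.53549.
Averaging over the posterior, P(purple next | data) = (1/9)(0.46451) + (1/7)(0.53549) = 0.12811.

0.128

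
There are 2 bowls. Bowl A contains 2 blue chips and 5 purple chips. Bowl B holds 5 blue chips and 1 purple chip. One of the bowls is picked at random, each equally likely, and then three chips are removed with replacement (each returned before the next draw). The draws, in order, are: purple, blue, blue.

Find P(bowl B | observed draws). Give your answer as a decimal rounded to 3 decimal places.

For each hypothesis, P(data | H) works out to: P(data | bowl A) = (5/7)(2/7)(2/7) = 0.058309; P(data | bowl B) = (1/6)(5/6)(5/6) = 0.11574.
The prior-weighted likelihoods are 1/2 · 0.058309 = 0.029155, 1/2 · 0.11574 = 0.05787; summing to 0.087025.
Hence P(bowl B | data) = (0.05787) / (0.087025) = 0.66499.

0.665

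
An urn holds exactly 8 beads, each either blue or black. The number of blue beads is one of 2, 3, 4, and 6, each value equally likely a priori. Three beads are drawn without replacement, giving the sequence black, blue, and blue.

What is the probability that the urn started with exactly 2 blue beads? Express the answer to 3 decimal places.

For each hypothesis, P(data | H) works out to: P(data | r = 2) = (6/8)(2/7)(1/6) = 1/28; P(data | r = 3) = (5/8)(3/7)(2/6) = 5/56; P(data | r = 4) = (4/8)(4/7)(3/6) = 1/7; P(data | r = 6) = (2/8)(6/7)(5/6) = 5/28.
Weighting by the prior gives 1/4 · 1/28 = 1/112, 1/4 · 5/56 = 5/224, 1/4 · 1/7 = 1/28, 1/4 · 5/28 = 5/112; with total 25/224.
Hence P(r = 2 | data) = (1/112) / (25/224) = 2/25.

0.080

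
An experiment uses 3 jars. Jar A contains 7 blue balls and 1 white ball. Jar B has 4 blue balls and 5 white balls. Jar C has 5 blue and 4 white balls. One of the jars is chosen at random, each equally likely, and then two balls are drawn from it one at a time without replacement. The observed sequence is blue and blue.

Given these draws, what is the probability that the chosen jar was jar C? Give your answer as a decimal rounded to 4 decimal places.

0.2326

The likelihood of the observed sequence under each hypothesis: P(data | jar A) = (7/8)(6/7) = 3/4; P(data | jar B) = (4/9)(3/8) = 1/6; P(data | jar C) = (5/9)(4/8) = 5/18.
Weighting by the prior gives 1/3 · 3/4 = 1/4, 1/3 · 1/6 = 1/18, 1/3 · 5/18 = 5/54; with total 43/108.
So P(jar C | data) = (5/54) / (43/108) = 10/43.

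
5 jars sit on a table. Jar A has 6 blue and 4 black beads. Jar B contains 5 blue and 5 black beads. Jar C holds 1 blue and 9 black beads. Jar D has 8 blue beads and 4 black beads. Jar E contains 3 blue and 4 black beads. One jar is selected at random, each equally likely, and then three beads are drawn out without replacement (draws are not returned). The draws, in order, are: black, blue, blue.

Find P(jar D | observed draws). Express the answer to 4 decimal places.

Compute the likelihood of the observed sequence for each case: P(data | jar A) = (4/10)(6/9)(5/8) = 0.16667; P(data | jar B) = (5/10)(5/9)(4/8) = 0.13889; P(data | jar C) = (9/10)(1/9)(0/8) = 0; P(data | jar D) = (4/12)(8/11)(7/10) = 0.1697; P(data | jar E) = (4/7)(3/6)(2/5) = 0.11429.
Multiplying each by its prior: 1/5 · 0.16667 = 0.033333, 1/5 · 0.13889 = 0.027778, 1/5 · 0 = 0, 1/5 · 0.1697 = 0.033939, 1/5 · 0.11429 = 0.022857; summing to 0.11791.
By Bayes' rule, P(jar D | data) = (0.033939) / (0.11791) = 0.28785.

0.2878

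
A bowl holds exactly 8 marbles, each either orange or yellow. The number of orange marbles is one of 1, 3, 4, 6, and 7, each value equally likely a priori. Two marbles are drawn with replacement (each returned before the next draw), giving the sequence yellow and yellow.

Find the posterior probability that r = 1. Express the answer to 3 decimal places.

0.516

Compute the likelihood of the observed sequence for each case: P(data | r = 1) = (7/8)(7/8) = 49/64; P(data | r = 3) = (5/8)(5/8) = 25/64; P(data | r = 4) = (4/8)(4/8) = 1/4; P(data | r = 6) = (2/8)(2/8) = 1/16; P(data | r = 7) = (1/8)(1/8) = 1/64.
Multiplying each by its prior: 1/5 · 49/64 = 49/320, 1/5 · 25/64 = 5/64, 1/5 · 1/4 = 1/20, 1/5 · 1/16 = 1/80, 1/5 · 1/64 = 1/320; summing to 19/64.
Hence P(r = 1 | data) = (49/320) / (19/64) = 49/95.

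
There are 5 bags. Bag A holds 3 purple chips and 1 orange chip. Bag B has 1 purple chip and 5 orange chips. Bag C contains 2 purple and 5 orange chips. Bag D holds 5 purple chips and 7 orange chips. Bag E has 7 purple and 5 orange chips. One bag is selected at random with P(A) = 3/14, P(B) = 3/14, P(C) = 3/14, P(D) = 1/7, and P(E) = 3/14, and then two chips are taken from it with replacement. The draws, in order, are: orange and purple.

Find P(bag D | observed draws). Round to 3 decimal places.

For each hypothesis, P(data | H) works out to: P(data | bag A) = (1/4)(3/4) = 0.1875; P(data | bag B) = (5/6)(1/6) = 0.13889; P(data | bag C) = (5/7)(2/7) = 0.20408; P(data | bag D) = (7/12)(5/12) = 0.24306; P(data | bag E) = (5/12)(7/12) = 0.24306.
Multiplying each by its prior: 3/14 · 0.1875 = 0.040179, 3/14 · 0.13889 = 0.029762, 3/14 · 0.20408 = 0.043732, 1/7 · 0.24306 = 0.034722, 3/14 · 0.24306 = 0.052083; these sum to 0.20048.
So P(bag D | data) = (0.034722) / (0.20048) = 0.1732.

0.173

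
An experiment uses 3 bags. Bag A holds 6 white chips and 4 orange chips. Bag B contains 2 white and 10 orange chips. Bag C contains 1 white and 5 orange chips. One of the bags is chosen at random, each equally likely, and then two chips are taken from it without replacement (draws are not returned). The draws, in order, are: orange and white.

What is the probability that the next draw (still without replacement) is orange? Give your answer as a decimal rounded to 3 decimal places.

For each hypothesis, P(data | H) works out to: P(data | bag A) = (4/10)(6/9) = 4/15; P(data | bag B) = (10/12)(2/11) = 5/33; P(data | bag C) = (5/6)(1/5) = 1/6.
Weighting by the prior gives 1/3 · 4/15 = 4/45, 1/3 · 5/33 = 5/99, 1/3 · 1/6 = 1/18; summing to 193/990.
Dividing through by the total gives posterior P(bag A | data) = 88/193, P(bag B | data) = 50/193, P(bag C | data) = 55/193.
So P(orange next | data) = Σ P(orange next | H) P(H | data) = (3/8)(88/193) + (9/10)(50/193) + (1)(55/193) = 133/193.

0.689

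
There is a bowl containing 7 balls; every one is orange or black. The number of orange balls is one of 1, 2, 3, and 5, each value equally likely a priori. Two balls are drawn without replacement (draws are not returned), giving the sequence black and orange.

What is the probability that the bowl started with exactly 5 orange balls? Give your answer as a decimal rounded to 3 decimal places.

Compute the likelihood of the observed sequence for each case: P(data | r = 1) = (6/7)(1/6) = 1/7; P(data | r = 2) = (5/7)(2/6) = 5/21; P(data | r = 3) = (4/7)(3/6) = 2/7; P(data | r = 5) = (2/7)(5/6) = 5/21.
Multiplying each by its prior: 1/4 · 1/7 = 1/28, 1/4 · 5/21 = 5/84, 1/4 · 2/7 = 1/14, 1/4 · 5/21 = 5/84; these sum to 19/84.
By Bayes' rule, P(r = 5 | data) = (5/84) / (19/84) = 5/19.

0.263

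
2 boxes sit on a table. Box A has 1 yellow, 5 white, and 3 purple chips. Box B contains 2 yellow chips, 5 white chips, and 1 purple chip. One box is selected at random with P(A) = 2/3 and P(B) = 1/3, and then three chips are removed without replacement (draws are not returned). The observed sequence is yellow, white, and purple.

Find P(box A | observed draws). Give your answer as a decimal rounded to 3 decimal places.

0.667

Under each hypothesis, the probability of the observed sequence is: P(data | box A) = (1/9)(5/8)(3/7) = 5/168; P(data | box B) = (2/8)(5/7)(1/6) = 5/168.
The prior-weighted likelihoods are 2/3 · 5/168 = 5/252, 1/3 · 5/168 = 5/504; these sum to 5/168.
Therefore the posterior P(box A | data) = (5/252) / (5/168) = 2/3.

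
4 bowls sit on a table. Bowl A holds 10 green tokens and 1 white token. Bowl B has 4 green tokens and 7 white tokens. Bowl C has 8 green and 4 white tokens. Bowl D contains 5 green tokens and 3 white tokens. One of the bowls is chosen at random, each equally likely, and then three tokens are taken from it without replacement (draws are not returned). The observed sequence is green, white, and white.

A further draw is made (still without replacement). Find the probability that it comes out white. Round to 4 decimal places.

0.4223

The likelihood of the observed sequence under each hypothesis: P(data | bowl A) = (10/11)(1/10)(0/9) = 0; P(data | bowl B) = (4/11)(7/10)(6/9) = 0.1697; P(data | bowl C) = (8/12)(4/11)(3/10) = 0.072727; P(data | bowl D) = (5/8)(3/7)(2/6) = 0.089286.
Multiplying each by its prior: 1/4 · 0 = 0, 1/4 · 0.1697 = 0.042424, 1/4 · 0.072727 = 0.018182, 1/4 · 0.089286 = 0.022321; summing to 0.082927.
Dividing through by the total gives posterior P(bowl A | data) = 0, P(bowl B | data) = 0.51158, P(bowl C | data) = 0.21925, P(bowl D | data) = 0.26917.
So P(white next | data) = Σ P(white next | H) P(H | data) = (5/8)(0.51158) + (2/9)(0.21925) + (1/5)(0.26917) = 0.42229.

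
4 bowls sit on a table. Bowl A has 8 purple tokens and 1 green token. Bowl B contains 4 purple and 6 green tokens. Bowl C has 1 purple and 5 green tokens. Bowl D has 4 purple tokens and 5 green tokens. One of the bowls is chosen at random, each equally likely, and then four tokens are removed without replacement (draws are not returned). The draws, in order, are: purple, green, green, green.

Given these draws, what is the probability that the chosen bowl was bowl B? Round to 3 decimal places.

For each hypothesis, P(data | H) works out to: P(data | bowl A) = (8/9)(1/8)(0/7) = 0; P(data | bowl B) = (4/10)(6/9)(5/8)(4/7) = 2/21; P(data | bowl C) = (1/6)(5/5)(4/4)(3/3) = 1/6; P(data | bowl D) = (4/9)(5/8)(4/7)(3/6) = 5/63.
Multiplying each by its prior: 1/4 · 0 = 0, 1/4 · 2/21 = 1/42, 1/4 · 1/6 = 1/24, 1/4 · 5/63 = 5/252; summing to 43/504.
Hence P(bowl B | data) = (1/42) / (43/504) = 12/43.

0.279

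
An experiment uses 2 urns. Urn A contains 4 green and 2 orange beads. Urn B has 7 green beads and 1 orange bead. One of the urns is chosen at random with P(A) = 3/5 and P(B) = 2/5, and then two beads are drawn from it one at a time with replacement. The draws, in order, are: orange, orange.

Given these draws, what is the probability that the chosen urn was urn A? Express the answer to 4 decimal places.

0.9143

Compute the likelihood of the observed sequence for each case: P(data | urn A) = (2/6)(2/6) = 1/9; P(data | urn B) = (1/8)(1/8) = 1/64.
Weighting by the prior gives 3/5 · 1/9 = 1/15, 2/5 · 1/64 = 1/160; these sum to 7/96.
Hence P(urn A | data) = (1/15) / (7/96) = 32/35.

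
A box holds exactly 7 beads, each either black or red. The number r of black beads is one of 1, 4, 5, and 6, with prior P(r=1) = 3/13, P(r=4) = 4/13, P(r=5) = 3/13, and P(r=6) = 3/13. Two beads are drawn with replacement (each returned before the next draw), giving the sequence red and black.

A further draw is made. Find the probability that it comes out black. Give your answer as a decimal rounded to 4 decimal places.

0.5865

Compute the likelihood of the observed sequence for each case: P(data | r = 1) = (6/7)(1/7) = 6/49; P(data | r = 4) = (3/7)(4/7) = 12/49; P(data | r = 5) = (2/7)(5/7) = 10/49; P(data | r = 6) = (1/7)(6/7) = 6/49.
Weighting by the prior gives 3/13 · 6/49 = 18/637, 4/13 · 12/49 = 48/637, 3/13 · 10/49 = 30/637, 3/13 · 6/49 = 18/637; summing to 114/637.
Normalising, the posterior is P(r = 1 | data) = 3/19, P(r = 4 | data) = 8/19, P(r = 5 | data) = 5/19, P(r = 6 | data) = 3/19.
Averaging over the posterior, P(black next | data) = (1/7)(3/19) + (4/7)(8/19) + (5/7)(5/19) + (6/7)(3/19) = 78/133.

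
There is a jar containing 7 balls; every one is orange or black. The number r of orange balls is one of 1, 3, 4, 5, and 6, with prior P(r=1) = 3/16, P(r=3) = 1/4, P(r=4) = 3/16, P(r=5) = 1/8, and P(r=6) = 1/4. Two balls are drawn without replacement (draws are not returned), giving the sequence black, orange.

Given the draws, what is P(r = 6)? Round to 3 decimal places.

Compute the likelihood of the observed sequence for each case: P(data | r = 1) = (6/7)(1/6) = 1/7; P(data | r = 3) = (4/7)(3/6) = 2/7; P(data | r = 4) = (3/7)(4/6) = 2/7; P(data | r = 5) = (2/7)(5/6) = 5/21; P(data | r = 6) = (1/7)(6/6) = 1/7.
The prior-weighted likelihoods are 3/16 · 1/7 = 3/112, 1/4 · 2/7 = 1/14, 3/16 · 2/7 = 3/56, 1/8 · 5/21 = 5/168, 1/4 · 1/7 = 1/28; with total 73/336.
Hence P(r = 6 | data) = (1/28) / (73/336) = 12/73.

0.164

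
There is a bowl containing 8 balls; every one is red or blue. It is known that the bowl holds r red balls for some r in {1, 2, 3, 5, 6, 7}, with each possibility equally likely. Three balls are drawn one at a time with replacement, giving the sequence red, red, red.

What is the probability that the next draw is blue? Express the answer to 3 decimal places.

For each hypothesis, P(data | H) works out to: P(data | r = 1) = (1/8)(1/8)(1/8) = 0.0019531; P(data | r = 2) = (2/8)(2/8)(2/8) = 0.015625; P(data | r = 3) = (3/8)(3/8)(3/8) = 0.052734; P(data | r = 5) = (5/8)(5/8)(5/8) = 0.24414; P(data | r = 6) = (6/8)(6/8)(6/8) = 0.42188; P(data | r = 7) = (7/8)(7/8)(7/8) = 0.66992.
The prior-weighted likelihoods are 1/6 · 0.0019531 = 0.00032552, 1/6 · 0.015625 = 0.0026042, 1/6 · 0.052734 = 0.0087891, 1/6 · 0.24414 = 0.04069, 1/6 · 0.42188 = 0.070312, 1/6 · 0.66992 = 0.11165; summing to 0.23438.
The posterior is then P(r = 1 | data) = 0.0013889, P(r = 2 | data) = 0.011111, P(r = 3 | data) = 0.0375, P(r = 5 | data) = 0.17361, P(r = 6 | data) = 0.3, P(r = 7 | data) = 0.47639.
So P(blue next | data) = Σ P(blue next | H) P(H | data) = (7/8)(0.0013889) + (3/4)(0.011111) + (5/8)(0.0375) + (3/8)(0.17361) + (1/4)(0.3) + (1/8)(0.47639) = 0.23264.

0.233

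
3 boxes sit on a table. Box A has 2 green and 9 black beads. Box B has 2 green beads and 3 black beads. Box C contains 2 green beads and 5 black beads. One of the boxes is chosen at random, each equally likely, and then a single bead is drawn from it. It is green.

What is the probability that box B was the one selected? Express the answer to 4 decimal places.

0.4611

For each hypothesis, P(data | H) works out to: P(data | box A) = (2/11) = 0.18182; P(data | box B) = (2/5) = 0.4; P(data | box C) = (2/7) = 0.28571.
Weighting by the prior gives 1/3 · 0.18182 = 0.060606, 1/3 · 0.4 = 0.13333, 1/3 · 0.28571 = 0.095238; these sum to 0.28918.
By Bayes' rule, P(box B | data) = (0.13333) / (0.28918) = 0.46108.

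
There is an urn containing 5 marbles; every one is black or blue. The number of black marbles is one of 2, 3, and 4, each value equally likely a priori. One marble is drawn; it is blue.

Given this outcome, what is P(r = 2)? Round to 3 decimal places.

0.500

The likelihood of this draw under each hypothesis: P(data | r = 2) = (3/5) = 3/5; P(data | r = 3) = (2/5) = 2/5; P(data | r = 4) = (1/5) = 1/5.
Weighting by the prior gives 1/3 · 3/5 = 1/5, 1/3 · 2/5 = 2/15, 1/3 · 1/5 = 1/15; summing to 2/5.
Therefore the posterior P(r = 2 | data) = (1/5) / (2/5) = 1/2.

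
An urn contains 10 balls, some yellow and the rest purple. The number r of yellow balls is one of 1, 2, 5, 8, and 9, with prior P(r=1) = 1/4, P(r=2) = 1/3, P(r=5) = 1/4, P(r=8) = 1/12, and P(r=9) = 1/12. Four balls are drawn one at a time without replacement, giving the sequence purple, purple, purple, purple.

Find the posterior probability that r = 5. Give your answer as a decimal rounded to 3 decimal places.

The likelihood of the observed sequence under each hypothesis: P(data | r = 1) = (9/10)(8/9)(7/8)(6/7) = 0.6; P(data | r = 2) = (8/10)(7/9)(6/8)(5/7) = 0.33333; P(data | r = 5) = (5/10)(4/9)(3/8)(2/7) = 0.02381; P(data | r = 8) = (2/10)(1/9)(0/8) = 0; P(data | r = 9) = (1/10)(0/9) = 0.
Weighting by the prior gives 1/4 · 0.6 = 0.15, 1/3 · 0.33333 = 0.11111, 1/4 · 0.02381 = 0.0059524, 1/12 · 0 = 0, 1/12 · 0 = 0; summing to 0.26706.
Therefore the posterior P(r = 5 | data) = (0.0059524) / (0.26706) = 0.022288.

0.022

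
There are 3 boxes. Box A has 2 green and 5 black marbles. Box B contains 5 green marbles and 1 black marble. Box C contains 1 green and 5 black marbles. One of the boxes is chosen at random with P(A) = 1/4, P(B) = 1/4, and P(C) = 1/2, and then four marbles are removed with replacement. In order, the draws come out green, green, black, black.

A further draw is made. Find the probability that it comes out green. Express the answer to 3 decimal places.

The likelihood of the observed sequence under each hypothesis: P(data | box A) = (2/7)(2/7)(5/7)(5/7) = 0.041649; P(data | box B) = (5/6)(5/6)(1/6)(1/6) = 0.01929; P(data | box C) = (1/6)(1/6)(5/6)(5/6) = 0.01929.
Weighting by the prior gives 1/4 · 0.041649 = 0.010412, 1/4 · 0.01929 = 0.0048225, 1/2 · 0.01929 = 0.0096451; these sum to 0.02488.
Dividing through by the total gives posterior P(box A | data) = 0.4185, P(box B | data) = 0.19383, P(box C | data) = 0.38766.
The predictive probability is P(green next | data) = (2/7)(0.4185) + (5/6)(0.19383) + (1/6)(0.38766) = 0.34571.

0.346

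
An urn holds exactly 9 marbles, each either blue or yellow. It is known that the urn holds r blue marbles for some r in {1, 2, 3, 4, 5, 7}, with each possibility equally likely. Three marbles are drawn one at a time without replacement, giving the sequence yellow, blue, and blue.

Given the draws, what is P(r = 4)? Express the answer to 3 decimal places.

For each hypothesis, P(data | H) works out to: P(data | r = 1) = (8/9)(1/8)(0/7) = 0; P(data | r = 2) = (7/9)(2/8)(1/7) = 0.027778; P(data | r = 3) = (6/9)(3/8)(2/7) = 0.071429; P(data | r = 4) = (5/9)(4/8)(3/7) = 0.11905; P(data | r = 5) = (4/9)(5/8)(4/7) = 0.15873; P(data | r = 7) = (2/9)(7/8)(6/7) = 0.16667.
Weighting by the prior gives 1/6 · 0 = 0, 1/6 · 0.027778 = 0.0046296, 1/6 · 0.071429 = 0.011905, 1/6 · 0.11905 = 0.019841, 1/6 · 0.15873 = 0.026455, 1/6 · 0.16667 = 0.027778; summing to 0.090608.
So P(r = 4 | data) = (0.019841) / (0.090608) = 0.21898.

0.219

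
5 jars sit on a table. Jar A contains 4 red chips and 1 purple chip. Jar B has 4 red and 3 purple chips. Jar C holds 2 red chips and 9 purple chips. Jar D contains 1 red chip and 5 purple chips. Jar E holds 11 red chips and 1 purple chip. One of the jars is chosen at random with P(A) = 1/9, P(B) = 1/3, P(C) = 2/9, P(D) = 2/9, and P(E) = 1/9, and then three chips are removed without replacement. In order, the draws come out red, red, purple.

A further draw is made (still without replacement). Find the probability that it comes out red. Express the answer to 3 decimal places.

0.648

Under each hypothesis, the probability of the observed sequence is: P(data | jar A) = (4/5)(3/4)(1/3) = 0.2; P(data | jar B) = (4/7)(3/6)(3/5) = 0.17143; P(data | jar C) = (2/11)(1/10)(9/9) = 0.018182; P(data | jar D) = (1/6)(0/5) = 0; P(data | jar E) = (11/12)(10/11)(1/10) = 0.083333.
Weighting by the prior gives 1/9 · 0.2 = 0.022222, 1/3 · 0.17143 = 0.057143, 2/9 · 0.018182 = 0.0040404, 2/9 · 0 = 0, 1/9 · 0.083333 = 0.0092593; summing to 0.092665.
Dividing through by the total gives posterior P(jar A | data) = 0.23981, P(jar B | data) = 0.61666, P(jar C | data) = 0.043602, P(jar D | data) = 0, P(jar E | data) = 0.099922.
The predictive probability is P(red next | data) = (1)(0.23981) + (1/2)(0.61666) + (0)(0.043602) + (1)(0.099922) = 0.64807.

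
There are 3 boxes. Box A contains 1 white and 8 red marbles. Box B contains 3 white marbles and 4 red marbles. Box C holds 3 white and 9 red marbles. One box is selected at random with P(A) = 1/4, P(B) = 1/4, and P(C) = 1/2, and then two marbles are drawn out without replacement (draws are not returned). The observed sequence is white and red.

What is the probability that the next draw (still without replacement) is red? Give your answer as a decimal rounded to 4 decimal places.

For each hypothesis, P(data | H) works out to: P(data | box A) = (1/9)(8/8) = 0.11111; P(data | box B) = (3/7)(4/6) = 0.28571; P(data | box C) = (3/12)(9/11) = 0.20455.
Weighting by the prior gives 1/4 · 0.11111 = 0.027778, 1/4 · 0.28571 = 0.071429, 1/2 · 0.20455 = 0.10227; summing to 0.20148.
The posterior is then P(box A | data) = 0.13787, P(box B | data) = 0.35452, P(box C | data) = 0.50761.
Averaging over the posterior, P(red next | data) = (1)(0.13787) + (3/5)(0.35452) + (4/5)(0.50761) = 0.75667.

0.7567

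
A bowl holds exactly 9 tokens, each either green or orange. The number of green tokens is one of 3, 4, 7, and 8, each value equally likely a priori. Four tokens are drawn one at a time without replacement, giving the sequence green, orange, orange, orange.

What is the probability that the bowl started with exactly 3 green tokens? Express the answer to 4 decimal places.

For each hypothesis, P(data | H) works out to: P(data | r = 3) = (3/9)(6/8)(5/7)(4/6) = 5/42; P(data | r = 4) = (4/9)(5/8)(4/7)(3/6) = 5/63; P(data | r = 7) = (7/9)(2/8)(1/7)(0/6) = 0; P(data | r = 8) = (8/9)(1/8)(0/7) = 0.
Weighting by the prior gives 1/4 · 5/42 = 5/168, 1/4 · 5/63 = 5/252, 1/4 · 0 = 0, 1/4 · 0 = 0; these sum to 25/504.
Hence P(r = 3 | data) = (5/168) / (25/504) = 3/5.

0.6000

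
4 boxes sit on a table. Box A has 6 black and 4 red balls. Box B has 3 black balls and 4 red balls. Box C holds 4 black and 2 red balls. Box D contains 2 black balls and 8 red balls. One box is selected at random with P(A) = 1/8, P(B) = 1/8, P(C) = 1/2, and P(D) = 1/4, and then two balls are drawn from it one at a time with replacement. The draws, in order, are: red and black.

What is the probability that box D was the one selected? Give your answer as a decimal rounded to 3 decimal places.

0.189

Compute the likelihood of the observed sequence for each case: P(data | box A) = (4/10)(6/10) = 0.24; P(data | box B) = (4/7)(3/7) = 0.2449; P(data | box C) = (2/6)(4/6) = 0.22222; P(data | box D) = (8/10)(2/10) = 0.16.
The prior-weighted likelihoods are 1/8 · 0.24 = 0.03, 1/8 · 0.2449 = 0.030612, 1/2 · 0.22222 = 0.11111, 1/4 · 0.16 = 0.04; these sum to 0.21172.
Therefore the posterior P(box D | data) = (0.04) / (0.21172) = 0.18893.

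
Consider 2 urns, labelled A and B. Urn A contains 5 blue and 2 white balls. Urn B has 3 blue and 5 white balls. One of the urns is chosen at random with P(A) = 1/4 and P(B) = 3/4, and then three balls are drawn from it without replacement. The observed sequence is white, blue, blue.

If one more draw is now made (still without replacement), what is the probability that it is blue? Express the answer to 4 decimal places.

The likelihood of the observed sequence under each hypothesis: P(data | urn A) = (2/7)(5/6)(4/5) = 4/21; P(data | urn B) = (5/8)(3/7)(2/6) = 5/56.
Multiplying each by its prior: 1/4 · 4/21 = 1/21, 3/4 · 5/56 = 15/224; these sum to 11/96.
Normalising, the posterior is P(urn A | data) = 32/77, P(urn B | data) = 45/77.
So P(blue next | data) = Σ P(blue next | H) P(H | data) = (3/4)(32/77) + (1/5)(45/77) = 3/7.

0.4286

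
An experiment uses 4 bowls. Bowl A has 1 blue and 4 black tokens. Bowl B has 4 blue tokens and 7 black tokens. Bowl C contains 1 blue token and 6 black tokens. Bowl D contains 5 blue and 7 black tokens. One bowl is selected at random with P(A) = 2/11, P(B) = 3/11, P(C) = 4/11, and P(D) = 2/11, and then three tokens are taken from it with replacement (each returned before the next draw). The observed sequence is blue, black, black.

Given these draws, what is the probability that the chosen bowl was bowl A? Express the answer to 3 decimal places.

0.183

Compute the likelihood of the observed sequence for each case: P(data | bowl A) = (1/5)(4/5)(4/5) = 0.128; P(data | bowl B) = (4/11)(7/11)(7/11) = 0.14726; P(data | bowl C) = (1/7)(6/7)(6/7) = 0.10496; P(data | bowl D) = (5/12)(7/12)(7/12) = 0.14178.
Multiplying each by its prior: 2/11 · 0.128 = 0.023273, 3/11 · 0.14726 = 0.040161, 4/11 · 0.10496 = 0.038166, 2/11 · 0.14178 = 0.025779; with total 0.12738.
Hence P(bowl A | data) = (0.023273) / (0.12738) = 0.18271.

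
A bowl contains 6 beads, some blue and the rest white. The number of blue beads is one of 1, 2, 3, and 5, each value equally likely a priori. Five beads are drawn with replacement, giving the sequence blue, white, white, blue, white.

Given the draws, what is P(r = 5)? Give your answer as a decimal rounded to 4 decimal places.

Under each hypothesis, the probability of the observed sequence is: P(data | r = 1) = (1/6)(5/6)(5/6)(1/6)(5/6) = 0.016075; P(data | r = 2) = (2/6)(4/6)(4/6)(2/6)(4/6) = 0.032922; P(data | r = 3) = (3/6)(3/6)(3/6)(3/6)(3/6) = 0.03125; P(data | r = 5) = (5/6)(1/6)(1/6)(5/6)(1/6) = 0.003215.
The prior-weighted likelihoods are 1/4 · 0.016075 = 0.0040188, 1/4 · 0.032922 = 0.0082305, 1/4 · 0.03125 = 0.0078125, 1/4 · 0.003215 = 0.00080376; these sum to 0.020865.
By Bayes' rule, P(r = 5 | data) = (0.00080376) / (0.020865) = 0.038521.

0.0385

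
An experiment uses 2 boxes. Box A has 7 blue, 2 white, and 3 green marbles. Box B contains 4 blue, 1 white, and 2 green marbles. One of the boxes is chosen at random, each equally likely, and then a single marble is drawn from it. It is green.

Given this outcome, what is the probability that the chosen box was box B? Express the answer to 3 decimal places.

For each hypothesis, P(data | H) works out to: P(data | box A) = (3/12) = 1/4; P(data | box B) = (2/7) = 2/7.
The prior-weighted likelihoods are 1/2 · 1/4 = 1/8, 1/2 · 2/7 = 1/7; these sum to 15/56.
By Bayes' rule, P(box B | data) = (1/7) / (15/56) = 8/15.

0.533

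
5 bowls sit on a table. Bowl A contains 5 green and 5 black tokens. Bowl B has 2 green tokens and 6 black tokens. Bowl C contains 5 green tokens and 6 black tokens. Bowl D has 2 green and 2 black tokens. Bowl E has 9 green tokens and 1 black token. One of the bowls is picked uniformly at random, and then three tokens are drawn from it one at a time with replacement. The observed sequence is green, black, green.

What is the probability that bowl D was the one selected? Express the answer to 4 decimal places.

0.2548

For each hypothesis, P(data | H) works out to: P(data | bowl A) = (5/10)(5/10)(5/10) = 0.125; P(data | bowl B) = (2/8)(6/8)(2/8) = 0.046875; P(data | bowl C) = (5/11)(6/11)(5/11) = 0.1127; P(data | bowl D) = (2/4)(2/4)(2/4) = 0.125; P(data | bowl E) = (9/10)(1/10)(9/10) = 0.081.
Multiplying each by its prior: 1/5 · 0.125 = 0.025, 1/5 · 0.046875 = 0.009375, 1/5 · 0.1127 = 0.022539, 1/5 · 0.125 = 0.025, 1/5 · 0.081 = 0.0162; these sum to 0.098114.
By Bayes' rule, P(bowl D | data) = (0.025) / (0.098114) = 0.2548.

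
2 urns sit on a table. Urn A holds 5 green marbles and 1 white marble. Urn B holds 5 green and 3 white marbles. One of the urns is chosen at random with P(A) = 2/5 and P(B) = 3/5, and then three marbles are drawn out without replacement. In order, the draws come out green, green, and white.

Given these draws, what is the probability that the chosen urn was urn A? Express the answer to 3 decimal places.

0.384

For each hypothesis, P(data | H) works out to: P(data | urn A) = (5/6)(4/5)(1/4) = 1/6; P(data | urn B) = (5/8)(4/7)(3/6) = 5/28.
The prior-weighted likelihoods are 2/5 · 1/6 = 1/15, 3/5 · 5/28 = 3/28; these sum to 73/420.
Hence P(urn A | data) = (1/15) / (73/420) = 28/73.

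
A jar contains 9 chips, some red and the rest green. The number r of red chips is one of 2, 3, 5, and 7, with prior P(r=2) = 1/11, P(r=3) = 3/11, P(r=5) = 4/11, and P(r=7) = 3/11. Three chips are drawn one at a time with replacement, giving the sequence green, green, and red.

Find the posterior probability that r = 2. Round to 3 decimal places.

Compute the likelihood of the observed sequence for each case: P(data | r = 2) = (7/9)(7/9)(2/9) = 0.13443; P(data | r = 3) = (6/9)(6/9)(3/9) = 0.14815; P(data | r = 5) = (4/9)(4/9)(5/9) = 0.10974; P(data | r = 7) = (2/9)(2/9)(7/9) = 0.038409.
The prior-weighted likelihoods are 1/11 · 0.13443 = 0.012221, 3/11 · 0.14815 = 0.040404, 4/11 · 0.10974 = 0.039905, 3/11 · 0.038409 = 0.010475; with total 0.10301.
Hence P(r = 2 | data) = (0.012221) / (0.10301) = 0.11864.

0.119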